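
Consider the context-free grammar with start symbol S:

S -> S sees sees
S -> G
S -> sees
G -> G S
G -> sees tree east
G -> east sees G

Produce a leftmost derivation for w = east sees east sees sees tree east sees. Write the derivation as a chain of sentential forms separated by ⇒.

S ⇒ G ⇒ east sees G ⇒ east sees G S ⇒ east sees east sees G S ⇒ east sees east sees sees tree east S ⇒ east sees east sees sees tree east sees

S ⇒ G   [S -> G]
G ⇒ east sees G   [G -> east sees G]
east sees G ⇒ east sees G S   [G -> G S]
east sees G S ⇒ east sees east sees G S   [G -> east sees G]
east sees east sees G S ⇒ east sees east sees sees tree east S   [G -> sees tree east]
east sees east sees sees tree east S ⇒ east sees east sees sees tree east sees   [S -> sees]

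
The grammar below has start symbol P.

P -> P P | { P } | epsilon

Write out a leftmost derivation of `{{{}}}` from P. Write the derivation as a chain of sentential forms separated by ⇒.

P⇒PP⇒{P}P⇒{{P}}P⇒{{{P}}}P⇒{{{}}}P⇒{{{}}}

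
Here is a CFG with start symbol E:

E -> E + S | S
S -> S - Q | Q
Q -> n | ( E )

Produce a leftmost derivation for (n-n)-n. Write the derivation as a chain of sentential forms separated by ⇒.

E ⇒ S ⇒ S-Q ⇒ Q-Q ⇒ (E)-Q ⇒ (S)-Q ⇒ (S-Q)-Q ⇒ (Q-Q)-Q ⇒ (n-Q)-Q ⇒ (n-n)-Q ⇒ (n-n)-n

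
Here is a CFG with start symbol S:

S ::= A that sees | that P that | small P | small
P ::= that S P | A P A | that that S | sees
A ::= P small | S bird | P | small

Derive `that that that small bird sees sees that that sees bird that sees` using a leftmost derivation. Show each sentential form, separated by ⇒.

S ⇒ A that sees ⇒ S bird that sees ⇒ A that sees bird that sees ⇒ P that sees bird that sees ⇒ that that S that sees bird that sees ⇒ that that that P that that sees bird that sees ⇒ that that that A P A that that sees bird that sees ⇒ that that that S bird P A that that sees bird that sees ⇒ that that that small bird P A that that sees bird that sees ⇒ that that that small bird sees A that that sees bird that sees ⇒ that that that small bird sees P that that sees bird that sees ⇒ that that that small bird sees sees that that sees bird that sees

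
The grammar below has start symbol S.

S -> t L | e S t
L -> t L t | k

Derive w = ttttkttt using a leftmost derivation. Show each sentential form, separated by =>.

S => tL   [S -> t L]
tL => ttLt   [L -> t L t]
ttLt => tttLtt   [L -> t L t]
tttLtt => ttttLttt   [L -> t L t]
ttttLttt => ttttkttt   [L -> k]

S => tL => ttLt => tttLtt => ttttLttt => ttttkttt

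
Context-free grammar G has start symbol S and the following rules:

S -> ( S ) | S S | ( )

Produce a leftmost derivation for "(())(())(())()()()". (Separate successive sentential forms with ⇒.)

S ⇒ SS   [S -> S S]
SS ⇒ SSS   [S -> S S]
SSS ⇒ SSSS   [S -> S S]
SSSS ⇒ (S)SSS   [S -> ( S )]
(S)SSS ⇒ (())SSS   [S -> ( )]
(())SSS ⇒ (())(S)SS   [S -> ( S )]
(())(S)SS ⇒ (())(())SS   [S -> ( )]
(())(())SS ⇒ (())(())SSS   [S -> S S]
(())(())SSS ⇒ (())(())SSSS   [S -> S S]
(())(())SSSS ⇒ (())(())(S)SSS   [S -> ( S )]
(())(())(S)SSS ⇒ (())(())(())SSS   [S -> ( )]
(())(())(())SSS ⇒ (())(())(())()SS   [S -> ( )]
(())(())(())()SS ⇒ (())(())(())()()S   [S -> ( )]
(())(())(())()()S ⇒ (())(())(())()()()   [S -> ( )]

S ⇒ SS ⇒ SSS ⇒ SSSS ⇒ (S)SSS ⇒ (())SSS ⇒ (())(S)SS ⇒ (())(())SS ⇒ (())(())SSS ⇒ (())(())SSSS ⇒ (())(())(S)SSS ⇒ (())(())(())SSS ⇒ (())(())(())()SS ⇒ (())(())(())()()S ⇒ (())(())(())()()()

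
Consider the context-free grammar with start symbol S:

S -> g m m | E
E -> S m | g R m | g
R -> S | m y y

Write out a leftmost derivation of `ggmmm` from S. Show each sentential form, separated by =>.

S => E => gRm => gSm => ggmmm

S => E   [S -> E]
E => gRm   [E -> g R m]
gRm => gSm   [R -> S]
gSm => ggmmm   [S -> g m m]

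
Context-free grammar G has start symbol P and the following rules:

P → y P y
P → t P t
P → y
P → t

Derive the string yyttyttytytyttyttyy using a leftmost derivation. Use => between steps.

P => yPy => yyPyy => yytPtyy => yyttPttyy => yyttyPyttyy => yyttytPtyttyy => yyttyttPttyttyy => yyttyttyPyttyttyy => yyttyttytPtyttyttyy => yyttyttytytyttyttyy

P => yPy   [P → y P y]
yPy => yyPyy   [P → y P y]
yyPyy => yytPtyy   [P → t P t]
yytPtyy => yyttPttyy   [P → t P t]
yyttPttyy => yyttyPyttyy   [P → y P y]
yyttyPyttyy => yyttytPtyttyy   [P → t P t]
yyttytPtyttyy => yyttyttPttyttyy   [P → t P t]
yyttyttPttyttyy => yyttyttyPyttyttyy   [P → y P y]
yyttyttyPyttyttyy => yyttyttytPtyttyttyy   [P → t P t]
yyttyttytPtyttyttyy => yyttyttytytyttyttyy   [P → y]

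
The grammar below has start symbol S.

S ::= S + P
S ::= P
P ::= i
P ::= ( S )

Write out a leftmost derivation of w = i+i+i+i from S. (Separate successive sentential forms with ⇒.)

S⇒S+P⇒S+P+P⇒S+P+P+P⇒P+P+P+P⇒i+P+P+P⇒i+i+P+P⇒i+i+i+P⇒i+i+i+i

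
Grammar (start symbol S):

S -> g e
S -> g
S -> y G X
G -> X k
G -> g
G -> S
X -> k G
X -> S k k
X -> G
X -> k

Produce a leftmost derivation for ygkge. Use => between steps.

S=>yGX=>ygX=>ygkG=>ygkS=>ygkge

S => yGX   [S -> y G X]
yGX => ygX   [G -> g]
ygX => ygkG   [X -> k G]
ygkG => ygkS   [G -> S]
ygkS => ygkge   [S -> g e]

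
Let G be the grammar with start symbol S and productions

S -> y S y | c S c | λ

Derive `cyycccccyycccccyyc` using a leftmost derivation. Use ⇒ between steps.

S ⇒ cSc   [S -> c S c]
cSc ⇒ cySyc   [S -> y S y]
cySyc ⇒ cyySyyc   [S -> y S y]
cyySyyc ⇒ cyycScyyc   [S -> c S c]
cyycScyyc ⇒ cyyccSccyyc   [S -> c S c]
cyyccSccyyc ⇒ cyycccScccyyc   [S -> c S c]
cyycccScccyyc ⇒ cyyccccSccccyyc   [S -> c S c]
cyyccccSccccyyc ⇒ cyycccccScccccyyc   [S -> c S c]
cyycccccScccccyyc ⇒ cyycccccySycccccyyc   [S -> y S y]
cyycccccySycccccyyc ⇒ cyycccccyycccccyyc   [S -> λ]

S⇒cSc⇒cySyc⇒cyySyyc⇒cyycScyyc⇒cyyccSccyyc⇒cyycccScccyyc⇒cyyccccSccccyyc⇒cyycccccScccccyyc⇒cyycccccySycccccyyc⇒cyycccccyycccccyyc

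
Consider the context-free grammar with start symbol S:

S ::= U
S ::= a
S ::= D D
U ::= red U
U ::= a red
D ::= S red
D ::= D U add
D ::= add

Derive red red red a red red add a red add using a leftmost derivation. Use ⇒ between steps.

S ⇒ D D   [S ::= D D]
D D ⇒ S red D   [D ::= S red]
S red D ⇒ U red D   [S ::= U]
U red D ⇒ red U red D   [U ::= red U]
red U red D ⇒ red red U red D   [U ::= red U]
red red U red D ⇒ red red red U red D   [U ::= red U]
red red red U red D ⇒ red red red a red red D   [U ::= a red]
red red red a red red D ⇒ red red red a red red D U add   [D ::= D U add]
red red red a red red D U add ⇒ red red red a red red add U add   [D ::= add]
red red red a red red add U add ⇒ red red red a red red add a red add   [U ::= a red]

S ⇒ D D ⇒ S red D ⇒ U red D ⇒ red U red D ⇒ red red U red D ⇒ red red red U red D ⇒ red red red a red red D ⇒ red red red a red red D U add ⇒ red red red a red red add U add ⇒ red red red a red red add a red add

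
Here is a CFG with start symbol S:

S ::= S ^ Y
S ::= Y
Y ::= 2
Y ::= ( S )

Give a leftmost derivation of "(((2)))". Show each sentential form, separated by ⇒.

S ⇒ Y ⇒ (S) ⇒ (Y) ⇒ ((S)) ⇒ ((Y)) ⇒ (((S))) ⇒ (((Y))) ⇒ (((2)))

S ⇒ Y   [S ::= Y]
Y ⇒ (S)   [Y ::= ( S )]
(S) ⇒ (Y)   [S ::= Y]
(Y) ⇒ ((S))   [Y ::= ( S )]
((S)) ⇒ ((Y))   [S ::= Y]
((Y)) ⇒ (((S)))   [Y ::= ( S )]
(((S))) ⇒ (((Y)))   [S ::= Y]
(((Y))) ⇒ (((2)))   [Y ::= 2]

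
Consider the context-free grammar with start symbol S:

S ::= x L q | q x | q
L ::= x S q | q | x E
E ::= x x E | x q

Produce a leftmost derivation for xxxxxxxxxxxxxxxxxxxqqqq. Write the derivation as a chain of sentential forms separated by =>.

S => xLq => xxSqq => xxxLqqq => xxxxEqqq => xxxxxxEqqq => xxxxxxxxEqqq => xxxxxxxxxxEqqq => xxxxxxxxxxxxEqqq => xxxxxxxxxxxxxxEqqq => xxxxxxxxxxxxxxxxEqqq => xxxxxxxxxxxxxxxxxxEqqq => xxxxxxxxxxxxxxxxxxxqqqq

S => xLq   [S ::= x L q]
xLq => xxSqq   [L ::= x S q]
xxSqq => xxxLqqq   [S ::= x L q]
xxxLqqq => xxxxEqqq   [L ::= x E]
xxxxEqqq => xxxxxxEqqq   [E ::= x x E]
xxxxxxEqqq => xxxxxxxxEqqq   [E ::= x x E]
xxxxxxxxEqqq => xxxxxxxxxxEqqq   [E ::= x x E]
xxxxxxxxxxEqqq => xxxxxxxxxxxxEqqq   [E ::= x x E]
xxxxxxxxxxxxEqqq => xxxxxxxxxxxxxxEqqq   [E ::= x x E]
xxxxxxxxxxxxxxEqqq => xxxxxxxxxxxxxxxxEqqq   [E ::= x x E]
xxxxxxxxxxxxxxxxEqqq => xxxxxxxxxxxxxxxxxxEqqq   [E ::= x x E]
xxxxxxxxxxxxxxxxxxEqqq => xxxxxxxxxxxxxxxxxxxqqqq   [E ::= x q]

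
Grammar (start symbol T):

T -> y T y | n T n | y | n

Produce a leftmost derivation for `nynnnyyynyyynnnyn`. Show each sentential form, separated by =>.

T => nTn   [T -> n T n]
nTn => nyTyn   [T -> y T y]
nyTyn => nynTnyn   [T -> n T n]
nynTnyn => nynnTnnyn   [T -> n T n]
nynnTnnyn => nynnnTnnnyn   [T -> n T n]
nynnnTnnnyn => nynnnyTynnnyn   [T -> y T y]
nynnnyTynnnyn => nynnnyyTyynnnyn   [T -> y T y]
nynnnyyTyynnnyn => nynnnyyyTyyynnnyn   [T -> y T y]
nynnnyyyTyyynnnyn => nynnnyyynyyynnnyn   [T -> n]

T=>nTn=>nyTyn=>nynTnyn=>nynnTnnyn=>nynnnTnnnyn=>nynnnyTynnnyn=>nynnnyyTyynnnyn=>nynnnyyyTyyynnnyn=>nynnnyyynyyynnnyn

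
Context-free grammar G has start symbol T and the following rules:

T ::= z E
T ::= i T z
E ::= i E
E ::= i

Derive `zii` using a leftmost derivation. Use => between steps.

T => zE   [T ::= z E]
zE => ziE   [E ::= i E]
ziE => zii   [E ::= i]

T=>zE=>ziE=>zii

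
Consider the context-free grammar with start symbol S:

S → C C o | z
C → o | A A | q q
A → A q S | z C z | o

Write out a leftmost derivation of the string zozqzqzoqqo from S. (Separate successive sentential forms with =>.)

S=>CCo=>AACo=>AqSACo=>AqSqSACo=>zCzqSqSACo=>zozqSqSACo=>zozqzqSACo=>zozqzqzACo=>zozqzqzoCo=>zozqzqzoqqo

S => CCo   [S → C C o]
CCo => AACo   [C → A A]
AACo => AqSACo   [A → A q S]
AqSACo => AqSqSACo   [A → A q S]
AqSqSACo => zCzqSqSACo   [A → z C z]
zCzqSqSACo => zozqSqSACo   [C → o]
zozqSqSACo => zozqzqSACo   [S → z]
zozqzqSACo => zozqzqzACo   [S → z]
zozqzqzACo => zozqzqzoCo   [A → o]
zozqzqzoCo => zozqzqzoqqo   [C → q q]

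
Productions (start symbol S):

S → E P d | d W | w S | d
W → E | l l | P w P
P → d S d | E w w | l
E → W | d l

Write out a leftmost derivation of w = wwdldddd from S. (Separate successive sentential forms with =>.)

S => wS => wwS => wwEPd => wwdlPd => wwdldSdd => wwdldddd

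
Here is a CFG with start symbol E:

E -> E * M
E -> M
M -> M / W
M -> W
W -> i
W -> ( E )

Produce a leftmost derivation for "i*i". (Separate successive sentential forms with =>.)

E => E*M => M*M => W*M => i*M => i*W => i*i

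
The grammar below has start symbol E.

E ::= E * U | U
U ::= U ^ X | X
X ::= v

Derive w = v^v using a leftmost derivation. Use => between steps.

E => U   [E ::= U]
U => U^X   [U ::= U ^ X]
U^X => X^X   [U ::= X]
X^X => v^X   [X ::= v]
v^X => v^v   [X ::= v]

E => U => U^X => X^X => v^X => v^v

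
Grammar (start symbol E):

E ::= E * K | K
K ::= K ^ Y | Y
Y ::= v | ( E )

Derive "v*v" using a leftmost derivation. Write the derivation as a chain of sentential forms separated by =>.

E => E*K => K*K => Y*K => v*K => v*Y => v*v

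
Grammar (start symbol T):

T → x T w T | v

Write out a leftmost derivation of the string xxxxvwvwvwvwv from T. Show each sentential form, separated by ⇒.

T ⇒ xTwT ⇒ xxTwTwT ⇒ xxxTwTwTwT ⇒ xxxxTwTwTwTwT ⇒ xxxxvwTwTwTwT ⇒ xxxxvwvwTwTwT ⇒ xxxxvwvwvwTwT ⇒ xxxxvwvwvwvwT ⇒ xxxxvwvwvwvwv

T ⇒ xTwT   [T → x T w T]
xTwT ⇒ xxTwTwT   [T → x T w T]
xxTwTwT ⇒ xxxTwTwTwT   [T → x T w T]
xxxTwTwTwT ⇒ xxxxTwTwTwTwT   [T → x T w T]
xxxxTwTwTwTwT ⇒ xxxxvwTwTwTwT   [T → v]
xxxxvwTwTwTwT ⇒ xxxxvwvwTwTwT   [T → v]
xxxxvwvwTwTwT ⇒ xxxxvwvwvwTwT   [T → v]
xxxxvwvwvwTwT ⇒ xxxxvwvwvwvwT   [T → v]
xxxxvwvwvwvwT ⇒ xxxxvwvwvwvwv   [T → v]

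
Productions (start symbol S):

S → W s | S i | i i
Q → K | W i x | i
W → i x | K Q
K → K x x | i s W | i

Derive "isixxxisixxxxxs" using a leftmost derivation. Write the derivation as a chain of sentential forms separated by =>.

S => Ws => KQs => KxxQs => isWxxQs => isixxxQs => isixxxKs => isixxxKxxs => isixxxKxxxxs => isixxxisWxxxxs => isixxxisixxxxxs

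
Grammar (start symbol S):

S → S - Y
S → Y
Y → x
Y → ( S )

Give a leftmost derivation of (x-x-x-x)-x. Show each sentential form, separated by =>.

S => S-Y => Y-Y => (S)-Y => (S-Y)-Y => (S-Y-Y)-Y => (S-Y-Y-Y)-Y => (Y-Y-Y-Y)-Y => (x-Y-Y-Y)-Y => (x-x-Y-Y)-Y => (x-x-x-Y)-Y => (x-x-x-x)-Y => (x-x-x-x)-x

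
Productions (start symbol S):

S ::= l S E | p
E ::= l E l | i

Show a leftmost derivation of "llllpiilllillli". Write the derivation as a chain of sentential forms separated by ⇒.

S ⇒ lSE ⇒ llSEE ⇒ lllSEEE ⇒ llllSEEEE ⇒ llllpEEEE ⇒ llllpiEEE ⇒ llllpiiEE ⇒ llllpiilElE ⇒ llllpiillEllE ⇒ llllpiilllElllE ⇒ llllpiilllilllE ⇒ llllpiilllillli

S ⇒ lSE   [S ::= l S E]
lSE ⇒ llSEE   [S ::= l S E]
llSEE ⇒ lllSEEE   [S ::= l S E]
lllSEEE ⇒ llllSEEEE   [S ::= l S E]
llllSEEEE ⇒ llllpEEEE   [S ::= p]
llllpEEEE ⇒ llllpiEEE   [E ::= i]
llllpiEEE ⇒ llllpiiEE   [E ::= i]
llllpiiEE ⇒ llllpiilElE   [E ::= l E l]
llllpiilElE ⇒ llllpiillEllE   [E ::= l E l]
llllpiillEllE ⇒ llllpiilllElllE   [E ::= l E l]
llllpiilllElllE ⇒ llllpiilllilllE   [E ::= i]
llllpiilllilllE ⇒ llllpiilllillli   [E ::= i]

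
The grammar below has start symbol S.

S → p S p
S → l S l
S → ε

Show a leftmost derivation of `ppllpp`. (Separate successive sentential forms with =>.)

S => pSp => ppSpp => pplSlpp => ppllpp

S => pSp   [S → p S p]
pSp => ppSpp   [S → p S p]
ppSpp => pplSlpp   [S → l S l]
pplSlpp => ppllpp   [S → ε]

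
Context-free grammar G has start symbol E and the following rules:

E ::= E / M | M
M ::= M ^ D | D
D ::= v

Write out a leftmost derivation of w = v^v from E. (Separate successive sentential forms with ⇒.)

E ⇒ M ⇒ M^D ⇒ D^D ⇒ v^D ⇒ v^v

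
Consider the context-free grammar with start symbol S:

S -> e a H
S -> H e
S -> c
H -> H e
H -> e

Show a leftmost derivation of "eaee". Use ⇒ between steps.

S ⇒ eaH ⇒ eaHe ⇒ eaee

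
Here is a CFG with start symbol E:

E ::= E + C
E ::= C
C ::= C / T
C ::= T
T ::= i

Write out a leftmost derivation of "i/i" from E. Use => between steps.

E=>C=>C/T=>T/T=>i/T=>i/i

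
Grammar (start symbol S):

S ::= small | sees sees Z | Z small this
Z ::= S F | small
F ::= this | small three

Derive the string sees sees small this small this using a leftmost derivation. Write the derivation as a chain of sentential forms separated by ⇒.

S ⇒ Z small this ⇒ S F small this ⇒ sees sees Z F small this ⇒ sees sees small F small this ⇒ sees sees small this small this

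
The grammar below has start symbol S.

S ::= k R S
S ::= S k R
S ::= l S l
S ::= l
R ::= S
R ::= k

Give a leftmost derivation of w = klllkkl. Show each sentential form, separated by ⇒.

S ⇒ kRS ⇒ kSS ⇒ klSlS ⇒ klllS ⇒ klllkRS ⇒ klllkkS ⇒ klllkkl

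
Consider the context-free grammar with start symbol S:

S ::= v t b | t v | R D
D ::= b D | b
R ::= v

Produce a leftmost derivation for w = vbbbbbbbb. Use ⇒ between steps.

S ⇒ RD   [S ::= R D]
RD ⇒ vD   [R ::= v]
vD ⇒ vbD   [D ::= b D]
vbD ⇒ vbbD   [D ::= b D]
vbbD ⇒ vbbbD   [D ::= b D]
vbbbD ⇒ vbbbbD   [D ::= b D]
vbbbbD ⇒ vbbbbbD   [D ::= b D]
vbbbbbD ⇒ vbbbbbbD   [D ::= b D]
vbbbbbbD ⇒ vbbbbbbbD   [D ::= b D]
vbbbbbbbD ⇒ vbbbbbbbb   [D ::= b]

S ⇒ RD ⇒ vD ⇒ vbD ⇒ vbbD ⇒ vbbbD ⇒ vbbbbD ⇒ vbbbbbD ⇒ vbbbbbbD ⇒ vbbbbbbbD ⇒ vbbbbbbbb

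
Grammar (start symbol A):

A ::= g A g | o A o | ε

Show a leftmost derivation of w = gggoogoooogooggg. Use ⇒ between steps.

A ⇒ gAg ⇒ ggAgg ⇒ gggAggg ⇒ gggoAoggg ⇒ gggooAooggg ⇒ gggoogAgooggg ⇒ gggoogoAogooggg ⇒ gggoogooAoogooggg ⇒ gggoogoooogooggg

A ⇒ gAg   [A ::= g A g]
gAg ⇒ ggAgg   [A ::= g A g]
ggAgg ⇒ gggAggg   [A ::= g A g]
gggAggg ⇒ gggoAoggg   [A ::= o A o]
gggoAoggg ⇒ gggooAooggg   [A ::= o A o]
gggooAooggg ⇒ gggoogAgooggg   [A ::= g A g]
gggoogAgooggg ⇒ gggoogoAogooggg   [A ::= o A o]
gggoogoAogooggg ⇒ gggoogooAoogooggg   [A ::= o A o]
gggoogooAoogooggg ⇒ gggoogoooogooggg   [A ::= ε]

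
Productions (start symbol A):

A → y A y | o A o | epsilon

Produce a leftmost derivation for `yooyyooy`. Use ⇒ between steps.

A ⇒ yAy   [A → y A y]
yAy ⇒ yoAoy   [A → o A o]
yoAoy ⇒ yooAooy   [A → o A o]
yooAooy ⇒ yooyAyooy   [A → y A y]
yooyAyooy ⇒ yooyyooy   [A → epsilon]

A ⇒ yAy ⇒ yoAoy ⇒ yooAooy ⇒ yooyAyooy ⇒ yooyyooy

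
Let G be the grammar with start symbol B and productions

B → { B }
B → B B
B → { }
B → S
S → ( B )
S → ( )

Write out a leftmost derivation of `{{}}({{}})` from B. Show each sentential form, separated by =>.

B=>BB=>{B}B=>{{}}B=>{{}}S=>{{}}(B)=>{{}}({B})=>{{}}({{}})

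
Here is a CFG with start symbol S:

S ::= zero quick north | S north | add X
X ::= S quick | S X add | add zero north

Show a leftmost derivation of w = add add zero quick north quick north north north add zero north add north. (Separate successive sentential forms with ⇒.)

S ⇒ S north   [S ::= S north]
S north ⇒ add X north   [S ::= add X]
add X north ⇒ add S X add north   [X ::= S X add]
add S X add north ⇒ add S north X add north   [S ::= S north]
add S north X add north ⇒ add S north north X add north   [S ::= S north]
add S north north X add north ⇒ add S north north north X add north   [S ::= S north]
add S north north north X add north ⇒ add add X north north north X add north   [S ::= add X]
add add X north north north X add north ⇒ add add S quick north north north X add north   [X ::= S quick]
add add S quick north north north X add north ⇒ add add zero quick north quick north north north X add north   [S ::= zero quick north]
add add zero quick north quick north north north X add north ⇒ add add zero quick north quick north north north add zero north add north   [X ::= add zero north]

S ⇒ S north ⇒ add X north ⇒ add S X add north ⇒ add S north X add north ⇒ add S north north X add north ⇒ add S north north north X add north ⇒ add add X north north north X add north ⇒ add add S quick north north north X add north ⇒ add add zero quick north quick north north north X add north ⇒ add add zero quick north quick north north north add zero north add north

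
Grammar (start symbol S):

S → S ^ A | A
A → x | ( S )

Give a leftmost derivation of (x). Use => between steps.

S => A   [S → A]
A => (S)   [A → ( S )]
(S) => (A)   [S → A]
(A) => (x)   [A → x]

S => A => (S) => (A) => (x)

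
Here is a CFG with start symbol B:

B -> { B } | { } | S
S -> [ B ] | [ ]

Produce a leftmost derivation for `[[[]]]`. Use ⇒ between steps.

B ⇒ S ⇒ [B] ⇒ [S] ⇒ [[B]] ⇒ [[S]] ⇒ [[[]]]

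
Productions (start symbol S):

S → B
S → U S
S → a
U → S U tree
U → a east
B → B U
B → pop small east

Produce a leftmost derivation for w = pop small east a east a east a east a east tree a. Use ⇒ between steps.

S ⇒ U S   [S → U S]
U S ⇒ S U tree S   [U → S U tree]
S U tree S ⇒ B U tree S   [S → B]
B U tree S ⇒ B U U tree S   [B → B U]
B U U tree S ⇒ B U U U tree S   [B → B U]
B U U U tree S ⇒ B U U U U tree S   [B → B U]
B U U U U tree S ⇒ pop small east U U U U tree S   [B → pop small east]
pop small east U U U U tree S ⇒ pop small east a east U U U tree S   [U → a east]
pop small east a east U U U tree S ⇒ pop small east a east a east U U tree S   [U → a east]
pop small east a east a east U U tree S ⇒ pop small east a east a east a east U tree S   [U → a east]
pop small east a east a east a east U tree S ⇒ pop small east a east a east a east a east tree S   [U → a east]
pop small east a east a east a east a east tree S ⇒ pop small east a east a east a east a east tree a   [S → a]

S ⇒ U S ⇒ S U tree S ⇒ B U tree S ⇒ B U U tree S ⇒ B U U U tree S ⇒ B U U U U tree S ⇒ pop small east U U U U tree S ⇒ pop small east a east U U U tree S ⇒ pop small east a east a east U U tree S ⇒ pop small east a east a east a east U tree S ⇒ pop small east a east a east a east a east tree S ⇒ pop small east a east a east a east a east tree a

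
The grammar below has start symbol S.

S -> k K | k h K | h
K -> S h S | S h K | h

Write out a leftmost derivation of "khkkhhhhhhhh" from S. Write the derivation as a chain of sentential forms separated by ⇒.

S ⇒ khK ⇒ khShK ⇒ khkKhK ⇒ khkShShK ⇒ khkkhKhShK ⇒ khkkhShKhShK ⇒ khkkhhhKhShK ⇒ khkkhhhhhShK ⇒ khkkhhhhhhhK ⇒ khkkhhhhhhhh

S ⇒ khK   [S -> k h K]
khK ⇒ khShK   [K -> S h K]
khShK ⇒ khkKhK   [S -> k K]
khkKhK ⇒ khkShShK   [K -> S h S]
khkShShK ⇒ khkkhKhShK   [S -> k h K]
khkkhKhShK ⇒ khkkhShKhShK   [K -> S h K]
khkkhShKhShK ⇒ khkkhhhKhShK   [S -> h]
khkkhhhKhShK ⇒ khkkhhhhhShK   [K -> h]
khkkhhhhhShK ⇒ khkkhhhhhhhK   [S -> h]
khkkhhhhhhhK ⇒ khkkhhhhhhhh   [K -> h]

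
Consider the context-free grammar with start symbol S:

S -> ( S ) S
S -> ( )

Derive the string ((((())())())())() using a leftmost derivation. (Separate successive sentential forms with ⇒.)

S ⇒ (S)S   [S -> ( S ) S]
(S)S ⇒ ((S)S)S   [S -> ( S ) S]
((S)S)S ⇒ (((S)S)S)S   [S -> ( S ) S]
(((S)S)S)S ⇒ ((((S)S)S)S)S   [S -> ( S ) S]
((((S)S)S)S)S ⇒ ((((())S)S)S)S   [S -> ( )]
((((())S)S)S)S ⇒ ((((())())S)S)S   [S -> ( )]
((((())())S)S)S ⇒ ((((())())())S)S   [S -> ( )]
((((())())())S)S ⇒ ((((())())())())S   [S -> ( )]
((((())())())())S ⇒ ((((())())())())()   [S -> ( )]

S⇒(S)S⇒((S)S)S⇒(((S)S)S)S⇒((((S)S)S)S)S⇒((((())S)S)S)S⇒((((())())S)S)S⇒((((())())())S)S⇒((((())())())())S⇒((((())())())())()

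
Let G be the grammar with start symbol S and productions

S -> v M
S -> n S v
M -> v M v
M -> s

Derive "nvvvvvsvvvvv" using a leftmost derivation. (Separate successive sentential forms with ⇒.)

S ⇒ nSv ⇒ nvMv ⇒ nvvMvv ⇒ nvvvMvvv ⇒ nvvvvMvvvv ⇒ nvvvvvMvvvvv ⇒ nvvvvvsvvvvv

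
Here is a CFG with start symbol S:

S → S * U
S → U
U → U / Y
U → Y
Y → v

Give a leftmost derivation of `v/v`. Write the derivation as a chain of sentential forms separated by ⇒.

S⇒U⇒U/Y⇒Y/Y⇒v/Y⇒v/v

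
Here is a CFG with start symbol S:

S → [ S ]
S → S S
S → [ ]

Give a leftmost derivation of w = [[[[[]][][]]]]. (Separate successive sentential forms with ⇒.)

S ⇒ [S]   [S → [ S ]]
[S] ⇒ [[S]]   [S → [ S ]]
[[S]] ⇒ [[[S]]]   [S → [ S ]]
[[[S]]] ⇒ [[[SS]]]   [S → S S]
[[[SS]]] ⇒ [[[SSS]]]   [S → S S]
[[[SSS]]] ⇒ [[[[S]SS]]]   [S → [ S ]]
[[[[S]SS]]] ⇒ [[[[[]]SS]]]   [S → [ ]]
[[[[[]]SS]]] ⇒ [[[[[]][]S]]]   [S → [ ]]
[[[[[]][]S]]] ⇒ [[[[[]][][]]]]   [S → [ ]]

S⇒[S]⇒[[S]]⇒[[[S]]]⇒[[[SS]]]⇒[[[SSS]]]⇒[[[[S]SS]]]⇒[[[[[]]SS]]]⇒[[[[[]][]S]]]⇒[[[[[]][][]]]]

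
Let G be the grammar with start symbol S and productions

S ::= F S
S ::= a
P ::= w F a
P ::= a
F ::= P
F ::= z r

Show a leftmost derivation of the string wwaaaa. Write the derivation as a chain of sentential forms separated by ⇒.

S ⇒ FS ⇒ PS ⇒ wFaS ⇒ wPaS ⇒ wwFaaS ⇒ wwPaaS ⇒ wwaaaS ⇒ wwaaaa

S ⇒ FS   [S ::= F S]
FS ⇒ PS   [F ::= P]
PS ⇒ wFaS   [P ::= w F a]
wFaS ⇒ wPaS   [F ::= P]
wPaS ⇒ wwFaaS   [P ::= w F a]
wwFaaS ⇒ wwPaaS   [F ::= P]
wwPaaS ⇒ wwaaaS   [P ::= a]
wwaaaS ⇒ wwaaaa   [S ::= a]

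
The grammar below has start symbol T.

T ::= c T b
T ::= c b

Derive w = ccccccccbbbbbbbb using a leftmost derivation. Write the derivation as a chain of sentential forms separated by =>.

T=>cTb=>ccTbb=>cccTbbb=>ccccTbbbb=>cccccTbbbbb=>ccccccTbbbbbb=>cccccccTbbbbbbb=>ccccccccbbbbbbbb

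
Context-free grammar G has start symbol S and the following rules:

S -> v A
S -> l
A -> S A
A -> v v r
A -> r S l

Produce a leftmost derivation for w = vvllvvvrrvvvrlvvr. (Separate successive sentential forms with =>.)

S => vA => vSA => vvAA => vvSAA => vvlAA => vvlSAA => vvllAA => vvllSAA => vvllvAAA => vvllvvvrAA => vvllvvvrrSlA => vvllvvvrrvAlA => vvllvvvrrvvvrlA => vvllvvvrrvvvrlvvr

S => vA   [S -> v A]
vA => vSA   [A -> S A]
vSA => vvAA   [S -> v A]
vvAA => vvSAA   [A -> S A]
vvSAA => vvlAA   [S -> l]
vvlAA => vvlSAA   [A -> S A]
vvlSAA => vvllAA   [S -> l]
vvllAA => vvllSAA   [A -> S A]
vvllSAA => vvllvAAA   [S -> v A]
vvllvAAA => vvllvvvrAA   [A -> v v r]
vvllvvvrAA => vvllvvvrrSlA   [A -> r S l]
vvllvvvrrSlA => vvllvvvrrvAlA   [S -> v A]
vvllvvvrrvAlA => vvllvvvrrvvvrlA   [A -> v v r]
vvllvvvrrvvvrlA => vvllvvvrrvvvrlvvr   [A -> v v r]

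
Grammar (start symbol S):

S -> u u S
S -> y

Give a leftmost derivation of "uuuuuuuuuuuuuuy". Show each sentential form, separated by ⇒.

S ⇒ uuS ⇒ uuuuS ⇒ uuuuuuS ⇒ uuuuuuuuS ⇒ uuuuuuuuuuS ⇒ uuuuuuuuuuuuS ⇒ uuuuuuuuuuuuuuS ⇒ uuuuuuuuuuuuuuy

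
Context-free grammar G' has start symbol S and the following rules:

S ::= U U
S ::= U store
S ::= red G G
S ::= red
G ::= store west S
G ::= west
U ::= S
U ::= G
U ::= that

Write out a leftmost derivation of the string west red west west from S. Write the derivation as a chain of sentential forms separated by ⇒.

S ⇒ U U   [S ::= U U]
U U ⇒ G U   [U ::= G]
G U ⇒ west U   [G ::= west]
west U ⇒ west S   [U ::= S]
west S ⇒ west red G G   [S ::= red G G]
west red G G ⇒ west red west G   [G ::= west]
west red west G ⇒ west red west west   [G ::= west]

S ⇒ U U ⇒ G U ⇒ west U ⇒ west S ⇒ west red G G ⇒ west red west G ⇒ west red west west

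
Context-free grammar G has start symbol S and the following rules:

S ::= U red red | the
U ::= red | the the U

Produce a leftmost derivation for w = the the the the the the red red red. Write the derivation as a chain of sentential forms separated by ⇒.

S ⇒ U red red ⇒ the the U red red ⇒ the the the the U red red ⇒ the the the the the the U red red ⇒ the the the the the the red red red

S ⇒ U red red   [S ::= U red red]
U red red ⇒ the the U red red   [U ::= the the U]
the the U red red ⇒ the the the the U red red   [U ::= the the U]
the the the the U red red ⇒ the the the the the the U red red   [U ::= the the U]
the the the the the the U red red ⇒ the the the the the the red red red   [U ::= red]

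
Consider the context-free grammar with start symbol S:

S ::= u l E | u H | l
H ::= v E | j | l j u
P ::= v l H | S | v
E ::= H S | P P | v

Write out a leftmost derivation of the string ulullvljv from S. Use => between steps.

S => ulE   [S ::= u l E]
ulE => ulPP   [E ::= P P]
ulPP => ulSP   [P ::= S]
ulSP => ululEP   [S ::= u l E]
ululEP => ululPPP   [E ::= P P]
ululPPP => ululSPP   [P ::= S]
ululSPP => ulullPP   [S ::= l]
ulullPP => ulullvlHP   [P ::= v l H]
ulullvlHP => ulullvljP   [H ::= j]
ulullvljP => ulullvljv   [P ::= v]

S => ulE => ulPP => ulSP => ululEP => ululPPP => ululSPP => ulullPP => ulullvlHP => ulullvljP => ulullvljv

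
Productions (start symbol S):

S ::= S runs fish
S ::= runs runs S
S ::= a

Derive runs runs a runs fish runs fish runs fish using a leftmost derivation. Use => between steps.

S => runs runs S => runs runs S runs fish => runs runs S runs fish runs fish => runs runs S runs fish runs fish runs fish => runs runs a runs fish runs fish runs fish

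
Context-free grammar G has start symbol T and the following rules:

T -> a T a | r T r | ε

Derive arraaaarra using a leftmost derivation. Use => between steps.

T=>aTa=>arTra=>arrTrra=>arraTarra=>arraaTaarra=>arraaaarra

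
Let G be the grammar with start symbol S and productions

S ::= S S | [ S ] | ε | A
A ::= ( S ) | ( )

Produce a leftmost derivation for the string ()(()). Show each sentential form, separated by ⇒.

S ⇒ SS   [S ::= S S]
SS ⇒ AS   [S ::= A]
AS ⇒ ()S   [A ::= ( )]
()S ⇒ ()A   [S ::= A]
()A ⇒ ()(S)   [A ::= ( S )]
()(S) ⇒ ()(SS)   [S ::= S S]
()(SS) ⇒ ()(AS)   [S ::= A]
()(AS) ⇒ ()((S)S)   [A ::= ( S )]
()((S)S) ⇒ ()(()S)   [S ::= ε]
()(()S) ⇒ ()(())   [S ::= ε]

S⇒SS⇒AS⇒()S⇒()A⇒()(S)⇒()(SS)⇒()(AS)⇒()((S)S)⇒()(()S)⇒()(())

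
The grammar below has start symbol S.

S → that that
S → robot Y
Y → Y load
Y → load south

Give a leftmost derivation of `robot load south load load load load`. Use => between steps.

S => robot Y   [S → robot Y]
robot Y => robot Y load   [Y → Y load]
robot Y load => robot Y load load   [Y → Y load]
robot Y load load => robot Y load load load   [Y → Y load]
robot Y load load load => robot Y load load load load   [Y → Y load]
robot Y load load load load => robot load south load load load load   [Y → load south]

S => robot Y => robot Y load => robot Y load load => robot Y load load load => robot Y load load load load => robot load south load load load load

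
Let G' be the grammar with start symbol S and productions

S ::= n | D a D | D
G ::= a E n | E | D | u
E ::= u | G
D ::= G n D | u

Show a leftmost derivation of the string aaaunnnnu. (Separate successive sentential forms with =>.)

S => D => GnD => aEnnD => aGnnD => aaEnnnD => aaGnnnD => aaaEnnnnD => aaaGnnnnD => aaaunnnnD => aaaunnnnu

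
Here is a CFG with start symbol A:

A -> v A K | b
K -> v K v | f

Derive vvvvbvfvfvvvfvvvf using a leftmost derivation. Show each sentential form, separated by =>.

A => vAK => vvAKK => vvvAKKK => vvvvAKKKK => vvvvbKKKK => vvvvbvKvKKK => vvvvbvfvKKK => vvvvbvfvfKK => vvvvbvfvfvKvK => vvvvbvfvfvvKvvK => vvvvbvfvfvvvKvvvK => vvvvbvfvfvvvfvvvK => vvvvbvfvfvvvfvvvf

A => vAK   [A -> v A K]
vAK => vvAKK   [A -> v A K]
vvAKK => vvvAKKK   [A -> v A K]
vvvAKKK => vvvvAKKKK   [A -> v A K]
vvvvAKKKK => vvvvbKKKK   [A -> b]
vvvvbKKKK => vvvvbvKvKKK   [K -> v K v]
vvvvbvKvKKK => vvvvbvfvKKK   [K -> f]
vvvvbvfvKKK => vvvvbvfvfKK   [K -> f]
vvvvbvfvfKK => vvvvbvfvfvKvK   [K -> v K v]
vvvvbvfvfvKvK => vvvvbvfvfvvKvvK   [K -> v K v]
vvvvbvfvfvvKvvK => vvvvbvfvfvvvKvvvK   [K -> v K v]
vvvvbvfvfvvvKvvvK => vvvvbvfvfvvvfvvvK   [K -> f]
vvvvbvfvfvvvfvvvK => vvvvbvfvfvvvfvvvf   [K -> f]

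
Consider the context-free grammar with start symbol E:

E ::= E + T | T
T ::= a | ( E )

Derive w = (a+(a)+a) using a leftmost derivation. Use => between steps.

E => T   [E ::= T]
T => (E)   [T ::= ( E )]
(E) => (E+T)   [E ::= E + T]
(E+T) => (E+T+T)   [E ::= E + T]
(E+T+T) => (T+T+T)   [E ::= T]
(T+T+T) => (a+T+T)   [T ::= a]
(a+T+T) => (a+(E)+T)   [T ::= ( E )]
(a+(E)+T) => (a+(T)+T)   [E ::= T]
(a+(T)+T) => (a+(a)+T)   [T ::= a]
(a+(a)+T) => (a+(a)+a)   [T ::= a]

E => T => (E) => (E+T) => (E+T+T) => (T+T+T) => (a+T+T) => (a+(E)+T) => (a+(T)+T) => (a+(a)+T) => (a+(a)+a)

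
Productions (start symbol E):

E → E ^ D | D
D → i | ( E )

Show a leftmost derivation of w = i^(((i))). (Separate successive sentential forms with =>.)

E => E^D   [E → E ^ D]
E^D => D^D   [E → D]
D^D => i^D   [D → i]
i^D => i^(E)   [D → ( E )]
i^(E) => i^(D)   [E → D]
i^(D) => i^((E))   [D → ( E )]
i^((E)) => i^((D))   [E → D]
i^((D)) => i^(((E)))   [D → ( E )]
i^(((E))) => i^(((D)))   [E → D]
i^(((D))) => i^(((i)))   [D → i]

E=>E^D=>D^D=>i^D=>i^(E)=>i^(D)=>i^((E))=>i^((D))=>i^(((E)))=>i^(((D)))=>i^(((i)))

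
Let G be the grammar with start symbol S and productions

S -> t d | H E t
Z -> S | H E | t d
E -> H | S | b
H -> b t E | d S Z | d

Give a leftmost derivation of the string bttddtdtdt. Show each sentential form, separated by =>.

S => HEt => btEEt => btSEt => bttdEt => bttdHt => bttddSZt => bttddtdZt => bttddtdtdt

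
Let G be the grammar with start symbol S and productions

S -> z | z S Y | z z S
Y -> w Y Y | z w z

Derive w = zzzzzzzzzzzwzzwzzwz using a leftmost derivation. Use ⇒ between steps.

S ⇒ zSY ⇒ zzSYY ⇒ zzzzSYY ⇒ zzzzzzSYY ⇒ zzzzzzzSYYY ⇒ zzzzzzzzzSYYY ⇒ zzzzzzzzzzYYY ⇒ zzzzzzzzzzzwzYY ⇒ zzzzzzzzzzzwzzwzY ⇒ zzzzzzzzzzzwzzwzzwz

S ⇒ zSY   [S -> z S Y]
zSY ⇒ zzSYY   [S -> z S Y]
zzSYY ⇒ zzzzSYY   [S -> z z S]
zzzzSYY ⇒ zzzzzzSYY   [S -> z z S]
zzzzzzSYY ⇒ zzzzzzzSYYY   [S -> z S Y]
zzzzzzzSYYY ⇒ zzzzzzzzzSYYY   [S -> z z S]
zzzzzzzzzSYYY ⇒ zzzzzzzzzzYYY   [S -> z]
zzzzzzzzzzYYY ⇒ zzzzzzzzzzzwzYY   [Y -> z w z]
zzzzzzzzzzzwzYY ⇒ zzzzzzzzzzzwzzwzY   [Y -> z w z]
zzzzzzzzzzzwzzwzY ⇒ zzzzzzzzzzzwzzwzzwz   [Y -> z w z]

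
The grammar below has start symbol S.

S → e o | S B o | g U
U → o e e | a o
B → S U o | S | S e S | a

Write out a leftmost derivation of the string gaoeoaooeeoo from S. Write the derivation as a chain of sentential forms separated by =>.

S => SBo => gUBo => gaoBo => gaoSUoo => gaoSBoUoo => gaoeoBoUoo => gaoeoaoUoo => gaoeoaooeeoo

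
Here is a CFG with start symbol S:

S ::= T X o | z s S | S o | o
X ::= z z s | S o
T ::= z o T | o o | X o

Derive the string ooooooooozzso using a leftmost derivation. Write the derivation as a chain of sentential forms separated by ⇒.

S ⇒ TXo ⇒ XoXo ⇒ SooXo ⇒ SoooXo ⇒ SooooXo ⇒ TXoooooXo ⇒ ooXoooooXo ⇒ ooSooooooXo ⇒ oooooooooXo ⇒ ooooooooozzso

S ⇒ TXo   [S ::= T X o]
TXo ⇒ XoXo   [T ::= X o]
XoXo ⇒ SooXo   [X ::= S o]
SooXo ⇒ SoooXo   [S ::= S o]
SoooXo ⇒ SooooXo   [S ::= S o]
SooooXo ⇒ TXoooooXo   [S ::= T X o]
TXoooooXo ⇒ ooXoooooXo   [T ::= o o]
ooXoooooXo ⇒ ooSooooooXo   [X ::= S o]
ooSooooooXo ⇒ oooooooooXo   [S ::= o]
oooooooooXo ⇒ ooooooooozzso   [X ::= z z s]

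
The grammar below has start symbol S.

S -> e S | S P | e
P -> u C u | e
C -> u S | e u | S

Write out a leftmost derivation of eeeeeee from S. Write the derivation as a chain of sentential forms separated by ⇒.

S ⇒ SP   [S -> S P]
SP ⇒ eSP   [S -> e S]
eSP ⇒ eeSP   [S -> e S]
eeSP ⇒ eeeSP   [S -> e S]
eeeSP ⇒ eeeSPP   [S -> S P]
eeeSPP ⇒ eeeSPPP   [S -> S P]
eeeSPPP ⇒ eeeePPP   [S -> e]
eeeePPP ⇒ eeeeePP   [P -> e]
eeeeePP ⇒ eeeeeeP   [P -> e]
eeeeeeP ⇒ eeeeeee   [P -> e]

S⇒SP⇒eSP⇒eeSP⇒eeeSP⇒eeeSPP⇒eeeSPPP⇒eeeePPP⇒eeeeePP⇒eeeeeeP⇒eeeeeee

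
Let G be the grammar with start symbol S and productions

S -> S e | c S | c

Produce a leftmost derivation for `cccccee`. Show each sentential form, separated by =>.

S => cS => ccS => cccS => ccccS => ccccSe => ccccSee => cccccee

S => cS   [S -> c S]
cS => ccS   [S -> c S]
ccS => cccS   [S -> c S]
cccS => ccccS   [S -> c S]
ccccS => ccccSe   [S -> S e]
ccccSe => ccccSee   [S -> S e]
ccccSee => cccccee   [S -> c]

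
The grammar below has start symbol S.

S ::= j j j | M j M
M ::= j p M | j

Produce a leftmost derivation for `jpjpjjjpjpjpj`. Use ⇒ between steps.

S ⇒ MjM ⇒ jpMjM ⇒ jpjpMjM ⇒ jpjpjjM ⇒ jpjpjjjpM ⇒ jpjpjjjpjpM ⇒ jpjpjjjpjpjpM ⇒ jpjpjjjpjpjpj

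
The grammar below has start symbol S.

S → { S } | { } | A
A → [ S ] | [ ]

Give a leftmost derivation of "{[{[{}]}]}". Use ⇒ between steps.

S ⇒ {S} ⇒ {A} ⇒ {[S]} ⇒ {[{S}]} ⇒ {[{A}]} ⇒ {[{[S]}]} ⇒ {[{[{}]}]}

S ⇒ {S}   [S → { S }]
{S} ⇒ {A}   [S → A]
{A} ⇒ {[S]}   [A → [ S ]]
{[S]} ⇒ {[{S}]}   [S → { S }]
{[{S}]} ⇒ {[{A}]}   [S → A]
{[{A}]} ⇒ {[{[S]}]}   [A → [ S ]]
{[{[S]}]} ⇒ {[{[{}]}]}   [S → { }]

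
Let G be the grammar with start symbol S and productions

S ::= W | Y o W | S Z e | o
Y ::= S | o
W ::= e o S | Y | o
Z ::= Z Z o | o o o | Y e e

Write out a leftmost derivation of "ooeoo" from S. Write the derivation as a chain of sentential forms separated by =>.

S => YoW => SoW => WoW => ooW => ooeoS => ooeoo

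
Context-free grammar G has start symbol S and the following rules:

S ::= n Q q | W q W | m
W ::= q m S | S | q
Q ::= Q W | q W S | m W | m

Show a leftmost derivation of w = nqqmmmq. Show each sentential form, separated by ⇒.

S⇒nQq⇒nqWSq⇒nqqmSSq⇒nqqmmSq⇒nqqmmmq

S ⇒ nQq   [S ::= n Q q]
nQq ⇒ nqWSq   [Q ::= q W S]
nqWSq ⇒ nqqmSSq   [W ::= q m S]
nqqmSSq ⇒ nqqmmSq   [S ::= m]
nqqmmSq ⇒ nqqmmmq   [S ::= m]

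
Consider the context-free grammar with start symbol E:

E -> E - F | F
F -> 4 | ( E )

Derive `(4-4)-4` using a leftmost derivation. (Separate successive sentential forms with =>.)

E => E-F => F-F => (E)-F => (E-F)-F => (F-F)-F => (4-F)-F => (4-4)-F => (4-4)-4

E => E-F   [E -> E - F]
E-F => F-F   [E -> F]
F-F => (E)-F   [F -> ( E )]
(E)-F => (E-F)-F   [E -> E - F]
(E-F)-F => (F-F)-F   [E -> F]
(F-F)-F => (4-F)-F   [F -> 4]
(4-F)-F => (4-4)-F   [F -> 4]
(4-4)-F => (4-4)-4   [F -> 4]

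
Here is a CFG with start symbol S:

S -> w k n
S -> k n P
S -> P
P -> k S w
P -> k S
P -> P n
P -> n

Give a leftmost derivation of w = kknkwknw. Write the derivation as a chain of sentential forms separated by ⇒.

S ⇒ P ⇒ kS ⇒ kknP ⇒ kknkSw ⇒ kknkwknw

S ⇒ P   [S -> P]
P ⇒ kS   [P -> k S]
kS ⇒ kknP   [S -> k n P]
kknP ⇒ kknkSw   [P -> k S w]
kknkSw ⇒ kknkwknw   [S -> w k n]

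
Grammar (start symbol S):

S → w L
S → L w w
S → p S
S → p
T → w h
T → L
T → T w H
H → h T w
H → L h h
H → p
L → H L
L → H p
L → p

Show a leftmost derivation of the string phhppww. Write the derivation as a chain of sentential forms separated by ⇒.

S ⇒ Lww   [S → L w w]
Lww ⇒ HLww   [L → H L]
HLww ⇒ LhhLww   [H → L h h]
LhhLww ⇒ phhLww   [L → p]
phhLww ⇒ phhHpww   [L → H p]
phhHpww ⇒ phhppww   [H → p]

S ⇒ Lww ⇒ HLww ⇒ LhhLww ⇒ phhLww ⇒ phhHpww ⇒ phhppww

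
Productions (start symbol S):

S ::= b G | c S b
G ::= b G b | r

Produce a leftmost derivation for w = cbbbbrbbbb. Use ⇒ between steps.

S ⇒ cSb   [S ::= c S b]
cSb ⇒ cbGb   [S ::= b G]
cbGb ⇒ cbbGbb   [G ::= b G b]
cbbGbb ⇒ cbbbGbbb   [G ::= b G b]
cbbbGbbb ⇒ cbbbbGbbbb   [G ::= b G b]
cbbbbGbbbb ⇒ cbbbbrbbbb   [G ::= r]

S ⇒ cSb ⇒ cbGb ⇒ cbbGbb ⇒ cbbbGbbb ⇒ cbbbbGbbbb ⇒ cbbbbrbbbb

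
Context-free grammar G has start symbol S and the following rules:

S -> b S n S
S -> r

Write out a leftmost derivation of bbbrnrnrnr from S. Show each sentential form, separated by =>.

S => bSnS   [S -> b S n S]
bSnS => bbSnSnS   [S -> b S n S]
bbSnSnS => bbbSnSnSnS   [S -> b S n S]
bbbSnSnSnS => bbbrnSnSnS   [S -> r]
bbbrnSnSnS => bbbrnrnSnS   [S -> r]
bbbrnrnSnS => bbbrnrnrnS   [S -> r]
bbbrnrnrnS => bbbrnrnrnr   [S -> r]

S=>bSnS=>bbSnSnS=>bbbSnSnSnS=>bbbrnSnSnS=>bbbrnrnSnS=>bbbrnrnrnS=>bbbrnrnrnr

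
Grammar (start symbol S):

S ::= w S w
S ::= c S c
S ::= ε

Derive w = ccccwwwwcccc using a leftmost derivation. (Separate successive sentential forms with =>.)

S => cSc   [S ::= c S c]
cSc => ccScc   [S ::= c S c]
ccScc => cccSccc   [S ::= c S c]
cccSccc => ccccScccc   [S ::= c S c]
ccccScccc => ccccwSwcccc   [S ::= w S w]
ccccwSwcccc => ccccwwSwwcccc   [S ::= w S w]
ccccwwSwwcccc => ccccwwwwcccc   [S ::= ε]

S => cSc => ccScc => cccSccc => ccccScccc => ccccwSwcccc => ccccwwSwwcccc => ccccwwwwcccc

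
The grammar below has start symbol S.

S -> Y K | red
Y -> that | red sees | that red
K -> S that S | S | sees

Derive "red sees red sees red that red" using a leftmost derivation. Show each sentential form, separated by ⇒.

S ⇒ Y K   [S -> Y K]
Y K ⇒ red sees K   [Y -> red sees]
red sees K ⇒ red sees S   [K -> S]
red sees S ⇒ red sees Y K   [S -> Y K]
red sees Y K ⇒ red sees red sees K   [Y -> red sees]
red sees red sees K ⇒ red sees red sees S that S   [K -> S that S]
red sees red sees S that S ⇒ red sees red sees red that S   [S -> red]
red sees red sees red that S ⇒ red sees red sees red that red   [S -> red]

S ⇒ Y K ⇒ red sees K ⇒ red sees S ⇒ red sees Y K ⇒ red sees red sees K ⇒ red sees red sees S that S ⇒ red sees red sees red that S ⇒ red sees red sees red that red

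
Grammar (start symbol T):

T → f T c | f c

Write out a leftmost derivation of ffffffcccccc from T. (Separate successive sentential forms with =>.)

T => fTc   [T → f T c]
fTc => ffTcc   [T → f T c]
ffTcc => fffTccc   [T → f T c]
fffTccc => ffffTcccc   [T → f T c]
ffffTcccc => fffffTccccc   [T → f T c]
fffffTccccc => ffffffcccccc   [T → f c]

T => fTc => ffTcc => fffTccc => ffffTcccc => fffffTccccc => ffffffcccccc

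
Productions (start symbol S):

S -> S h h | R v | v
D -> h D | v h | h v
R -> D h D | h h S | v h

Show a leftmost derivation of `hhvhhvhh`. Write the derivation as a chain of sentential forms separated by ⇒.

S ⇒ Shh ⇒ Rvhh ⇒ hhSvhh ⇒ hhShhvhh ⇒ hhvhhvhh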